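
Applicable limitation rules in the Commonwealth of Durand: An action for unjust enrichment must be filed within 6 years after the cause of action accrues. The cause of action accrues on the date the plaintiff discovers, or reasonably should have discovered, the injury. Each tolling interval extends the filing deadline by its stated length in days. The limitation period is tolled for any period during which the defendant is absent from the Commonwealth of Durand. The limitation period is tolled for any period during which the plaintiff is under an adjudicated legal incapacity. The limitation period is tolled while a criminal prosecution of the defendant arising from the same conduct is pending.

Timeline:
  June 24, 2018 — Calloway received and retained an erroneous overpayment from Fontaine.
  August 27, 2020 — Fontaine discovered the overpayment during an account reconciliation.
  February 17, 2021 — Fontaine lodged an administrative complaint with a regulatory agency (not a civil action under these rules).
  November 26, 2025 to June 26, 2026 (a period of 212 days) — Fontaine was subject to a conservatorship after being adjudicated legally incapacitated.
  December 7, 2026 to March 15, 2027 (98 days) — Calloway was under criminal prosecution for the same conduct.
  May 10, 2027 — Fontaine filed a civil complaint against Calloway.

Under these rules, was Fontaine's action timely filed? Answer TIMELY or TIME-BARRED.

TIMELY

Under the discovery rule, the claim accrued on August 27, 2020, when Fontaine discovered the injury — not on the June 24, 2018 date of the underlying act.
6 years from August 27, 2020 is August 27, 2026.
The plaintiff's legal incapacity from November 26, 2025 to June 26, 2026 tolled the period for 212 days, extending the deadline to March 27, 2027.
The period was tolled for 98 days by the pending criminal prosecution (December 7, 2026 to March 15, 2027), pushing the deadline to July 3, 2027.
The other events in the timeline have no effect on the limitation period under the stated rules.
Fontaine filed on May 10, 2027, before the July 3, 2027 deadline, so the action is timely.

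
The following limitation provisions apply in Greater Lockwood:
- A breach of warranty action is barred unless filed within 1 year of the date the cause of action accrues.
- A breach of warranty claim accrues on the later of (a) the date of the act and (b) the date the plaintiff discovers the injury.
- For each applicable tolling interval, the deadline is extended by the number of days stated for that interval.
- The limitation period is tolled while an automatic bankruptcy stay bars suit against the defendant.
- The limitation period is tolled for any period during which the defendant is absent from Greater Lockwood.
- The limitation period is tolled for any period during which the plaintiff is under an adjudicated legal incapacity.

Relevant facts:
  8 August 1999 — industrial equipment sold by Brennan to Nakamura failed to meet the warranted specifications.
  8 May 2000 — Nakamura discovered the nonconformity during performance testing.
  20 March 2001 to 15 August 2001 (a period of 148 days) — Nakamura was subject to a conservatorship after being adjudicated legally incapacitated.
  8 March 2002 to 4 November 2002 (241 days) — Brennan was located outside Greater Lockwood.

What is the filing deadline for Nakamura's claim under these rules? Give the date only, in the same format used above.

3 October 2001

Taking the later of the act (8 August 1999) and discovery (8 May 2000), the claim accrued on 8 May 2000.
The untolled deadline — 1 year after 8 May 2000 — is 8 May 2001.
The period was tolled for 148 days by the plaintiff's legal incapacity (20 March 2001 to 15 August 2001), pushing the deadline to 3 October 2001.
The defendant's absence from the jurisdiction starting 8 March 2002 came too late — the period had run on 3 October 2001 — and so does not extend the deadline.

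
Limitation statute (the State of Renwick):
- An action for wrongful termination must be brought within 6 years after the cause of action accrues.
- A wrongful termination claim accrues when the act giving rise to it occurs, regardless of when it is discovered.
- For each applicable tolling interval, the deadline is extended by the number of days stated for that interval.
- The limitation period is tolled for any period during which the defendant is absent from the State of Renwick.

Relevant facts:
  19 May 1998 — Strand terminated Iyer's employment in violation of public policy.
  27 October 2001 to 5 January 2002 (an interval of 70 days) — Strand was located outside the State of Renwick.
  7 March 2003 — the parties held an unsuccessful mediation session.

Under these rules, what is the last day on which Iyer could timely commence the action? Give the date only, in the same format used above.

The cause of action accrued on 19 May 1998, the date of the act.
Adding the 6 years base period to 19 May 1998 gives a deadline of 19 May 2004, before any tolling.
The period was tolled for 70 days by the defendant's absence from the jurisdiction (27 October 2001 to 5 January 2002), pushing the deadline to 28 July 2004.
Nothing else in the chronology tolls or restarts the period.

28 July 2004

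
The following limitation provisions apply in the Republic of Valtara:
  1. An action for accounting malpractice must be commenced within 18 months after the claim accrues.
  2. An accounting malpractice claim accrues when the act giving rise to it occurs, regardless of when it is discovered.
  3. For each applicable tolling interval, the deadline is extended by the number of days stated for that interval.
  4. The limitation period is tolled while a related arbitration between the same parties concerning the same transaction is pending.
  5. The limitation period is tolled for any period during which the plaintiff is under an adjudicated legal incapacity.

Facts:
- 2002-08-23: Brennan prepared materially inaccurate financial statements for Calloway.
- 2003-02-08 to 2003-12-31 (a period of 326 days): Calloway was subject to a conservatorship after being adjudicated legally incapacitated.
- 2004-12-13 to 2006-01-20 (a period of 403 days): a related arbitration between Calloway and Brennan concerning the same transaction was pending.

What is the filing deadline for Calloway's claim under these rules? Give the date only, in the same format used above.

2006-02-21

The claim accrued on 2002-08-23, the date of the act.
Adding the 18 months base period to 2002-08-23 gives a deadline of 2004-02-23, before any tolling.
The period was tolled for 326 days by the plaintiff's legal incapacity (2003-02-08 to 2003-12-31), pushing the deadline to 2005-01-14.
The period was tolled for 403 days by the pending related arbitration (2004-12-13 to 2006-01-20), pushing the deadline to 2006-02-21.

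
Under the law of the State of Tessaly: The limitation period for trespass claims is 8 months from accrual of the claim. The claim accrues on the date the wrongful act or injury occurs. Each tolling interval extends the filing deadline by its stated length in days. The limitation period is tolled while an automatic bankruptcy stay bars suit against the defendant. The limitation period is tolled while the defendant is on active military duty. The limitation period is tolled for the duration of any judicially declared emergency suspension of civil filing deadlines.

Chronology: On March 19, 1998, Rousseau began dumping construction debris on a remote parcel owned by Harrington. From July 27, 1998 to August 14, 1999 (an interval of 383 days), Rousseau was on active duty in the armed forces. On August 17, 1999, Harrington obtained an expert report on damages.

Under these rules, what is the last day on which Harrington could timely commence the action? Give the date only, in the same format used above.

The claim accrued on March 19, 1998, the date of the act.
Adding the 8 months base period to March 19, 1998 gives a deadline of November 19, 1998, before any tolling.
The period was tolled for 383 days by the defendant's active military service (July 27, 1998 to August 14, 1999), pushing the deadline to December 7, 1999.
Nothing else in the chronology tolls or restarts the period.

December 7, 1999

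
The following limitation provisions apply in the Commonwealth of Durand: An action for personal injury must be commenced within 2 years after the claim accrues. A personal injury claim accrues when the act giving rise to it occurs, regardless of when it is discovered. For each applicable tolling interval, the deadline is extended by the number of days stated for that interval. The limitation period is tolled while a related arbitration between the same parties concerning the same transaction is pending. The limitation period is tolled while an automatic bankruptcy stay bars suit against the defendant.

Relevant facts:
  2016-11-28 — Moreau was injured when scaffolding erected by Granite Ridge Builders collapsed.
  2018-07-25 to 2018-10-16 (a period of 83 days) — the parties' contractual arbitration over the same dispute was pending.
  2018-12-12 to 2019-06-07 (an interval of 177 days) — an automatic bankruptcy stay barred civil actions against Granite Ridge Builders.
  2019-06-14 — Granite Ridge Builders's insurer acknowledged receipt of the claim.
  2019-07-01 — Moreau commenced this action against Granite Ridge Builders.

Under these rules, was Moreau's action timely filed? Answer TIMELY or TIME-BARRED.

TIMELY

The claim accrued on 2016-11-28, when the wrongful act occurred.
Adding the 2 years base period to 2016-11-28 gives a deadline of 2018-11-28, before any tolling.
Because the pending related arbitration ran from 2018-07-25 to 2018-10-16, the deadline is extended by 83 days to 2019-02-19.
The period was tolled for 177 days by the automatic bankruptcy stay (2018-12-12 to 2019-06-07), pushing the deadline to 2019-08-15.
None of the other events listed affects the running of the period under the stated rules.
The 2019-07-01 filing precedes the 2019-08-15 deadline; the claim is timely.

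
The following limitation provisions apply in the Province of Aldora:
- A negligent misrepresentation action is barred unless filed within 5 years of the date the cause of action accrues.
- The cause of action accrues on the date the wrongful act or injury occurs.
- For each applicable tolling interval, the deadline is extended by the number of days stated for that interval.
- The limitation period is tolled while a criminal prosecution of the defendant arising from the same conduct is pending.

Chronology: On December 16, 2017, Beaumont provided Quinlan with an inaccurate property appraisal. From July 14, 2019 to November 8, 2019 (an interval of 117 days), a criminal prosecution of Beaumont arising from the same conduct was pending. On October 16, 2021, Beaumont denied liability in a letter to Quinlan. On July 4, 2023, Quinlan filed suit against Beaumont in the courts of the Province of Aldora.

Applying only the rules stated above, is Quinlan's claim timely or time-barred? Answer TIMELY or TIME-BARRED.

TIME-BARRED

The limitation period began to run on December 16, 2017.
5 years from December 16, 2017 is December 16, 2022.
Because the pending criminal prosecution ran from July 14, 2019 to November 8, 2019, the deadline is extended by 117 days to April 12, 2023.
None of the other events listed affects the running of the period under the stated rules.
The July 4, 2023 filing falls after the April 12, 2023 deadline; the claim is time-barred.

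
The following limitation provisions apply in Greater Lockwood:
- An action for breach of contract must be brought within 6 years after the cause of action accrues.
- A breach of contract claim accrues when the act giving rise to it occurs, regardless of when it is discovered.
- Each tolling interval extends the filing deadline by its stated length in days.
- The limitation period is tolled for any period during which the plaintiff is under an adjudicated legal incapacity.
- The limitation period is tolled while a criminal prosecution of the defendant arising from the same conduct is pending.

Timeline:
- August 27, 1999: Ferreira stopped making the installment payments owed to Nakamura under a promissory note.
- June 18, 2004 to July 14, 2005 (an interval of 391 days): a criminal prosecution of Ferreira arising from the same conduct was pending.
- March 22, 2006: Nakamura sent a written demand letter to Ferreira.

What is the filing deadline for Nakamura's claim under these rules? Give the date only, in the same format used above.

The claim accrued on August 27, 1999, when the wrongful act occurred.
Adding the 6 years base period to August 27, 1999 gives a deadline of August 27, 2005, before any tolling.
Because the pending criminal prosecution ran from June 18, 2004 to July 14, 2005, the deadline is extended by 391 days to September 22, 2006.
Nothing else in the chronology tolls or restarts the period.

September 22, 2006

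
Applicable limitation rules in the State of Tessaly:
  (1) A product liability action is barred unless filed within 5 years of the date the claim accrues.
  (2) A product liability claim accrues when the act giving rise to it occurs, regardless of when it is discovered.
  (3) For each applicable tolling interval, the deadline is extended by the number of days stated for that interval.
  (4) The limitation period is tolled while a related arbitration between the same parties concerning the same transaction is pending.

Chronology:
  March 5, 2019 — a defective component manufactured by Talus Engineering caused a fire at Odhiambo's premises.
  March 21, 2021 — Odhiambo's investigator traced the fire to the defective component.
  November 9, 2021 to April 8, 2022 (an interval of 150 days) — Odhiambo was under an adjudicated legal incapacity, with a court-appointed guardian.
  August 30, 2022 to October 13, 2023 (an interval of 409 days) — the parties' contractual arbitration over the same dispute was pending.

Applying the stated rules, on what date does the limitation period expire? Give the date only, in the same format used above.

Accrual is governed by the date of the act, so the period began to run on March 5, 2019; the later discovery on March 21, 2021 is irrelevant under the stated rule.
5 years from March 5, 2019 is March 5, 2024.
The pending related arbitration from August 30, 2022 to October 13, 2023 tolled the period for 409 days, extending the deadline to April 18, 2025.
Although the plaintiff's incapacity ran from November 9, 2021 to April 8, 2022, the stated rules do not make that a tolling event, so it is disregarded.

April 18, 2025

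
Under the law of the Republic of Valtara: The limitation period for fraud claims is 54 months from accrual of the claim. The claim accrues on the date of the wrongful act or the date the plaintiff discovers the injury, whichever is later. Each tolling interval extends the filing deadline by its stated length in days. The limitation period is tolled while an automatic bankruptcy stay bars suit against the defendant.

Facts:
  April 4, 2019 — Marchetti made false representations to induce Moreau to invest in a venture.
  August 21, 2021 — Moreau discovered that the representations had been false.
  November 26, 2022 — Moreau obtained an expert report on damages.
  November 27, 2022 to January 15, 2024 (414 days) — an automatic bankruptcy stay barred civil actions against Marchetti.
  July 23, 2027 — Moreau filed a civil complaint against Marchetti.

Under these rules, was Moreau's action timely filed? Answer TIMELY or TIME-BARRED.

TIME-BARRED

The claim accrued on August 21, 2021 — the later of the April 4, 2019 act and the August 21, 2021 discovery.
The untolled deadline — 54 months after August 21, 2021 — is February 21, 2026.
The automatic bankruptcy stay from November 27, 2022 to January 15, 2024 tolled the period for 414 days, extending the deadline to April 11, 2027.
Nothing else in the chronology tolls or restarts the period.
Filing on July 23, 2027 missed the April 11, 2027 deadline — the action is time-barred.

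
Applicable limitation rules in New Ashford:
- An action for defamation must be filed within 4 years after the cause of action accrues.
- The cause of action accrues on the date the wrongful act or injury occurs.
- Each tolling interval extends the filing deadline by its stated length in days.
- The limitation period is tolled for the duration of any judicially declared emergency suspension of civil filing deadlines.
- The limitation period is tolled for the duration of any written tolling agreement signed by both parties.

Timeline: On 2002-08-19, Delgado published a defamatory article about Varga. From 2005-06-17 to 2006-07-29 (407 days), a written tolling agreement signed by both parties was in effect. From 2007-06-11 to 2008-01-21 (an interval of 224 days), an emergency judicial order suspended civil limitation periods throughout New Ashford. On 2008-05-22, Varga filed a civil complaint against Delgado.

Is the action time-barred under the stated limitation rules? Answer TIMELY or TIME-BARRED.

The cause of action accrued on 2002-08-19, the date of the act.
4 years from 2002-08-19 is 2006-08-19.
The written tolling agreement from 2005-06-17 to 2006-07-29 tolled the period for 407 days, extending the deadline to 2007-09-30.
Because the emergency suspension of filing deadlines ran from 2007-06-11 to 2008-01-21, the deadline is extended by 224 days to 2008-05-11.
Varga filed on 2008-05-22, after the 2008-05-11 deadline, so the action is time-barred.

TIME-BARRED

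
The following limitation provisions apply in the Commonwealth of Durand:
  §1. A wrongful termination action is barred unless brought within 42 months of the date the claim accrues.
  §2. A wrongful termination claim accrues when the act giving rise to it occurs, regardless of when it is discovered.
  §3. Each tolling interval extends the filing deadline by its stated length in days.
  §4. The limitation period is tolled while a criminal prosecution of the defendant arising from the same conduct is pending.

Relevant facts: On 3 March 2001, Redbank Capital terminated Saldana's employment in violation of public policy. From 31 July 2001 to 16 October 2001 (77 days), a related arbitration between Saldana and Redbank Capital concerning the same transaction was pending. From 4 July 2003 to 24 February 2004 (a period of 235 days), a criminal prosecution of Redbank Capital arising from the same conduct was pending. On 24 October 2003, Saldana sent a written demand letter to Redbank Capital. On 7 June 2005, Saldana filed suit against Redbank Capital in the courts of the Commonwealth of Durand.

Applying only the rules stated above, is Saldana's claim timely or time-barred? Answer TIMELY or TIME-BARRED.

The claim accrued on 3 March 2001, the date of the act.
Adding the 42 months base period to 3 March 2001 gives a deadline of 3 September 2004, before any tolling.
The period was tolled for 235 days by the pending criminal prosecution (4 July 2003 to 24 February 2004), pushing the deadline to 26 April 2005.
The pending related arbitration from 31 July 2001 to 16 October 2001 does not toll the period, because no stated rule makes a pending arbitration a tolling event.
The other events in the timeline have no effect on the limitation period under the stated rules.
Filing on 7 June 2005 missed the 26 April 2005 deadline — the action is time-barred.

TIME-BARRED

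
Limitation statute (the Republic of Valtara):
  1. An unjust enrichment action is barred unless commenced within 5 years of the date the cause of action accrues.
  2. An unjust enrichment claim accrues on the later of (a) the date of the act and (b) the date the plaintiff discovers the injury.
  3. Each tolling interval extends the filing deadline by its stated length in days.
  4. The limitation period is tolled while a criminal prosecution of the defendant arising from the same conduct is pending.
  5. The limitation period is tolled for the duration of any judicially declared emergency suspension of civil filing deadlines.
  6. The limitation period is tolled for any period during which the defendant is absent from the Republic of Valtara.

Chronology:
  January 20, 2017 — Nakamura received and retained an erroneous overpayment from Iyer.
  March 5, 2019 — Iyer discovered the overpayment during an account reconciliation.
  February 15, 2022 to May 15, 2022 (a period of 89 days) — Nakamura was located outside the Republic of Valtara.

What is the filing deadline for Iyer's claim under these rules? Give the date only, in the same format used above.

June 2, 2024

The claim accrued on March 5, 2019 — the later of the January 20, 2017 act and the March 5, 2019 discovery.
Adding the 5 years base period to March 5, 2019 gives a deadline of March 5, 2024, before any tolling.
The period was tolled for 89 days by the defendant's absence from the jurisdiction (February 15, 2022 to May 15, 2022), pushing the deadline to June 2, 2024.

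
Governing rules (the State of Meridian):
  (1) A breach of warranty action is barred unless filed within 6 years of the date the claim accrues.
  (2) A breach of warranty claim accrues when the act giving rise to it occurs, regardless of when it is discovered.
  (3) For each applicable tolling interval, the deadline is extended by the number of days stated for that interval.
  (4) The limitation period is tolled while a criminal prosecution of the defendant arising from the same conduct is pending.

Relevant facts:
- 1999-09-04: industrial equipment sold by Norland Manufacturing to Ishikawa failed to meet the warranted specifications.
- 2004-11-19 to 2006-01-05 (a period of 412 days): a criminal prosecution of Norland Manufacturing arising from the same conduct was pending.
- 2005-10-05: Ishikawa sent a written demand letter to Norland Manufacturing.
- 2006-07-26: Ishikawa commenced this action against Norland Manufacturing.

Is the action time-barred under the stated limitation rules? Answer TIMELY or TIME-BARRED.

The claim accrued on 1999-09-04, the date of the act.
Adding the 6 years base period to 1999-09-04 gives a deadline of 2005-09-04, before any tolling.
The period was tolled for 412 days by the pending criminal prosecution (2004-11-19 to 2006-01-05), pushing the deadline to 2006-10-21.
None of the other events listed affects the running of the period under the stated rules.
The 2006-07-26 filing precedes the 2006-10-21 deadline; the claim is timely.

TIMELY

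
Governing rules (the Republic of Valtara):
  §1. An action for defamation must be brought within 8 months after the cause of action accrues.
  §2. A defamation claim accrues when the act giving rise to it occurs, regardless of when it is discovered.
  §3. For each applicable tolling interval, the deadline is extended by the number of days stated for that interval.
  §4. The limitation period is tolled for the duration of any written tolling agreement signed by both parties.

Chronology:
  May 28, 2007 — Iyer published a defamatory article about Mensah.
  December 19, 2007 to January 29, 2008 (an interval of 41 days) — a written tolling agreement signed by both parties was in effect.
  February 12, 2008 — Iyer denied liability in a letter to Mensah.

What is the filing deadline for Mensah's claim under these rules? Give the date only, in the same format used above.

The limitation period began to run on May 28, 2007.
The untolled deadline — 8 months after May 28, 2007 — is January 28, 2008.
Because the written tolling agreement ran from December 19, 2007 to January 29, 2008, the deadline is extended by 41 days to March 9, 2008.
The other events in the timeline have no effect on the limitation period under the stated rules.

March 9, 2008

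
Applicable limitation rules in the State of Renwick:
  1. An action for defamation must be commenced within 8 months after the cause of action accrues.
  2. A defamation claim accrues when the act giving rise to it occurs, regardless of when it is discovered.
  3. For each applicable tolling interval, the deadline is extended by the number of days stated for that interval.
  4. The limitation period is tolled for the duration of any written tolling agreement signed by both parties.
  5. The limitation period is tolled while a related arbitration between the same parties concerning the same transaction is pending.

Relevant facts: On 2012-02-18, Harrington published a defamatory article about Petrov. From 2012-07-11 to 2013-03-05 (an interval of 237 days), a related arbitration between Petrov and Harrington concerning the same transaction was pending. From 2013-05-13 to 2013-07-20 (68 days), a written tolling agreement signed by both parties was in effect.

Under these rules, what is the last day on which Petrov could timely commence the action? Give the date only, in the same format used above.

2013-08-19

The claim accrued on 2012-02-18, when the wrongful act occurred.
Adding the 8 months base period to 2012-02-18 gives a deadline of 2012-10-18, before any tolling.
Because the pending related arbitration ran from 2012-07-11 to 2013-03-05, the deadline is extended by 237 days to 2013-06-12.
The written tolling agreement from 2013-05-13 to 2013-07-20 tolled the period for 68 days, extending the deadline to 2013-08-19.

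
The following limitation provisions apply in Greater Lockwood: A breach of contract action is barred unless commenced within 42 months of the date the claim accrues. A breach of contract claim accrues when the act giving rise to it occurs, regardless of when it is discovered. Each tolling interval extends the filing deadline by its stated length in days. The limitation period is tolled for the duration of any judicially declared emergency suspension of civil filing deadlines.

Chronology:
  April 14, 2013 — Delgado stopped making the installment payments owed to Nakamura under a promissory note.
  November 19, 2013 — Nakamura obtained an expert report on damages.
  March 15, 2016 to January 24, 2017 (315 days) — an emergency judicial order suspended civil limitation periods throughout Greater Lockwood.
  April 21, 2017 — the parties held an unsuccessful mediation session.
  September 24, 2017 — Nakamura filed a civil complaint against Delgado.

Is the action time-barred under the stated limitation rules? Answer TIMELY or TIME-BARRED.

TIME-BARRED

The claim accrued on April 14, 2013, the date of the act.
42 months from April 14, 2013 is October 14, 2016.
The period was tolled for 315 days by the emergency suspension of filing deadlines (March 15, 2016 to January 24, 2017), pushing the deadline to August 25, 2017.
The other events in the timeline have no effect on the limitation period under the stated rules.
Nakamura filed on September 24, 2017, after the August 25, 2017 deadline, so the action is time-barred.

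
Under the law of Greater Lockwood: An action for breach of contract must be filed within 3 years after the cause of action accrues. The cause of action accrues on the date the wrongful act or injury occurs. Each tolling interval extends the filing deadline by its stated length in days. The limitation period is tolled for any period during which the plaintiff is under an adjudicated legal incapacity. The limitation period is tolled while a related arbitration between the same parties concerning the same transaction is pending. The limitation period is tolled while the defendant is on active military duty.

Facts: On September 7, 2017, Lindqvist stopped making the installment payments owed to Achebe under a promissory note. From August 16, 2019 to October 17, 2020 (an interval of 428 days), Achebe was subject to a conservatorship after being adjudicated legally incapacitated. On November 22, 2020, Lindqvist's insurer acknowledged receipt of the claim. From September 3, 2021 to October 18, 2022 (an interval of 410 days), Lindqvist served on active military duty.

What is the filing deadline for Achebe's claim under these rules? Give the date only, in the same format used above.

December 24, 2022

The claim accrued on September 7, 2017, when the wrongful act occurred.
3 years from September 7, 2017 is September 7, 2020.
The plaintiff's legal incapacity from August 16, 2019 to October 17, 2020 tolled the period for 428 days, extending the deadline to November 9, 2021.
The period was tolled for 410 days by the defendant's active military service (September 3, 2021 to October 18, 2022), pushing the deadline to December 24, 2022.
Nothing else in the chronology tolls or restarts the period.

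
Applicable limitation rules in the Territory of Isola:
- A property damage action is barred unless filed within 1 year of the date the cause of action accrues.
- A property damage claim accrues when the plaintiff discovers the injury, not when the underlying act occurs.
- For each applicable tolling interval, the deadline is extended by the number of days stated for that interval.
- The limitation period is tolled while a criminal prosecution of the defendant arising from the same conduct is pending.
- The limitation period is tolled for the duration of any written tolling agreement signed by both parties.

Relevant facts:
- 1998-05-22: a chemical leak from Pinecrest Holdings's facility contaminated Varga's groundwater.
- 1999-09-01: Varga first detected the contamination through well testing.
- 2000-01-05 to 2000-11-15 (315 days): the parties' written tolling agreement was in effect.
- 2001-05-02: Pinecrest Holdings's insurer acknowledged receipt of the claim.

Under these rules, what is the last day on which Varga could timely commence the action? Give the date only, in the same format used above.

The claim did not accrue until Varga discovered the injury on 1999-09-01; the 1998-05-22 act date does not start the clock under the stated rule.
Adding the 1 year base period to 1999-09-01 gives a deadline of 2000-09-01, before any tolling.
Because the written tolling agreement ran from 2000-01-05 to 2000-11-15, the deadline is extended by 315 days to 2001-07-13.
None of the other events listed affects the running of the period under the stated rules.

2001-07-13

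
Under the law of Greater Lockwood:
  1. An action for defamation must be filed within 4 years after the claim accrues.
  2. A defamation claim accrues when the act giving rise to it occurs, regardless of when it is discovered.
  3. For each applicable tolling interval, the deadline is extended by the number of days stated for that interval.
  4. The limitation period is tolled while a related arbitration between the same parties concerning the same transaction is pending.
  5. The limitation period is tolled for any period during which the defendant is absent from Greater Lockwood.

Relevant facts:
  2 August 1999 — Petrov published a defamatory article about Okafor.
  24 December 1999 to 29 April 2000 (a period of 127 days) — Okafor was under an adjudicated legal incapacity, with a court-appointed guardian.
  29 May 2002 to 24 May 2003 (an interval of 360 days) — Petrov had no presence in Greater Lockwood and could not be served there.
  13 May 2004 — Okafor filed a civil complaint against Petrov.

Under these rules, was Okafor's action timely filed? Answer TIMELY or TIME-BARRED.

TIMELY

The limitation period began to run on 2 August 1999.
Adding the 4 years base period to 2 August 1999 gives a deadline of 2 August 2003, before any tolling.
Because the defendant's absence from the jurisdiction ran from 29 May 2002 to 24 May 2003, the deadline is extended by 360 days to 27 July 2004.
No stated provision tolls the period for the plaintiff's incapacity, so the interval from 24 December 1999 to 29 April 2000 has no effect on the deadline.
Filing on 13 May 2004 beat the 27 July 2004 deadline — the action is timely.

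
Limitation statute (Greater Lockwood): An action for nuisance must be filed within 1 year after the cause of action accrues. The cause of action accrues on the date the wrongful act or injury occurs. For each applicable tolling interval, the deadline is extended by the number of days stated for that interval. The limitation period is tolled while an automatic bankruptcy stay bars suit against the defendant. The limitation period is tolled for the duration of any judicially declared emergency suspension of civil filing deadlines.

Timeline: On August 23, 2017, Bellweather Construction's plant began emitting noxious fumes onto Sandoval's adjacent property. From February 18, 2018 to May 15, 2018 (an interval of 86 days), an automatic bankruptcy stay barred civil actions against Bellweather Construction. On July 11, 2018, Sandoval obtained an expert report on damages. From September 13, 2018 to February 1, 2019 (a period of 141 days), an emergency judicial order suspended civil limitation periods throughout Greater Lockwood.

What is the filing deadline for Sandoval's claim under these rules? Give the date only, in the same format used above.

April 7, 2019

The cause of action accrued on August 23, 2017, the date of the act.
Adding the 1 year base period to August 23, 2017 gives a deadline of August 23, 2018, before any tolling.
Because the automatic bankruptcy stay ran from February 18, 2018 to May 15, 2018, the deadline is extended by 86 days to November 17, 2018.
The period was tolled for 141 days by the emergency suspension of filing deadlines (September 13, 2018 to February 1, 2019), pushing the deadline to April 7, 2019.
None of the other events listed affects the running of the period under the stated rules.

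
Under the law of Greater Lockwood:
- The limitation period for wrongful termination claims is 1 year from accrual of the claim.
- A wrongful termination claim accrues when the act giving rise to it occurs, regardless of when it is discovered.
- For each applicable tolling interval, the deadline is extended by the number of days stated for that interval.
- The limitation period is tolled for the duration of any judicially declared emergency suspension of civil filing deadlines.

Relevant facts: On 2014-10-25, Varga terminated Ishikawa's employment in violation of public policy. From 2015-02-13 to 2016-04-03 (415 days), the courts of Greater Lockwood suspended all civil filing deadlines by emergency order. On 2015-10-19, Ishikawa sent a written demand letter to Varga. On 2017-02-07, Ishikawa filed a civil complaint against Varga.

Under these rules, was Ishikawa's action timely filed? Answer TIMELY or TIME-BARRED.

TIME-BARRED

The limitation period began to run on 2014-10-25.
The untolled deadline — 1 year after 2014-10-25 — is 2015-10-25.
The period was tolled for 415 days by the emergency suspension of filing deadlines (2015-02-13 to 2016-04-03), pushing the deadline to 2016-12-13.
The other events in the timeline have no effect on the limitation period under the stated rules.
The 2017-02-07 filing falls after the 2016-12-13 deadline; the claim is time-barred.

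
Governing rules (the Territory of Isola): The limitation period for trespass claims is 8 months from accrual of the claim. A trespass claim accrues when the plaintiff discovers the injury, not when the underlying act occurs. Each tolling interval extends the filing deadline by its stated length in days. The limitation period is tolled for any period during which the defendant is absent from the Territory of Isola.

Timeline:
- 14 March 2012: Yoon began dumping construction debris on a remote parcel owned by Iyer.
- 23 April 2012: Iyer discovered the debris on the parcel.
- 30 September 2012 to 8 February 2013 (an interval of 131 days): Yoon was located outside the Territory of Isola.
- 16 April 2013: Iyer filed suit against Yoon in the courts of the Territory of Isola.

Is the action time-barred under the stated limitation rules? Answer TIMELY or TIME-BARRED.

TIMELY

The claim did not accrue until Iyer discovered the injury on 23 April 2012; the 14 March 2012 act date does not start the clock under the stated rule.
8 months from 23 April 2012 is 23 December 2012.
The period was tolled for 131 days by the defendant's absence from the jurisdiction (30 September 2012 to 8 February 2013), pushing the deadline to 3 May 2013.
Filing on 16 April 2013 beat the 3 May 2013 deadline — the action is timely.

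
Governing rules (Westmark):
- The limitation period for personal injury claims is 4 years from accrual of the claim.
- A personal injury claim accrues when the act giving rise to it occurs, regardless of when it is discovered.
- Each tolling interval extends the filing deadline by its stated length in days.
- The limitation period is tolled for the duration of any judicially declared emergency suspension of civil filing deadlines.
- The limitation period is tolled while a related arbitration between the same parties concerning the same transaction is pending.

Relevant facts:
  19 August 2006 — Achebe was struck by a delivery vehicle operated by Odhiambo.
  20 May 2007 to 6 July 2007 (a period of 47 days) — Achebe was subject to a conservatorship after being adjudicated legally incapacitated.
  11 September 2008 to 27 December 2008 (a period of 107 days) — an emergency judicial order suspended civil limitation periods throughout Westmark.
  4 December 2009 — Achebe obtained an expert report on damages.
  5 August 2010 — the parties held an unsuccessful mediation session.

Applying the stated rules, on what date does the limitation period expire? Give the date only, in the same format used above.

The limitation period began to run on 19 August 2006.
The untolled deadline — 4 years after 19 August 2006 — is 19 August 2010.
The period was tolled for 107 days by the emergency suspension of filing deadlines (11 September 2008 to 27 December 2008), pushing the deadline to 4 December 2010.
Although the plaintiff's incapacity ran from 20 May 2007 to 6 July 2007, the stated rules do not make that a tolling event, so it is disregarded.
The other events in the timeline have no effect on the limitation period under the stated rules.

4 December 2010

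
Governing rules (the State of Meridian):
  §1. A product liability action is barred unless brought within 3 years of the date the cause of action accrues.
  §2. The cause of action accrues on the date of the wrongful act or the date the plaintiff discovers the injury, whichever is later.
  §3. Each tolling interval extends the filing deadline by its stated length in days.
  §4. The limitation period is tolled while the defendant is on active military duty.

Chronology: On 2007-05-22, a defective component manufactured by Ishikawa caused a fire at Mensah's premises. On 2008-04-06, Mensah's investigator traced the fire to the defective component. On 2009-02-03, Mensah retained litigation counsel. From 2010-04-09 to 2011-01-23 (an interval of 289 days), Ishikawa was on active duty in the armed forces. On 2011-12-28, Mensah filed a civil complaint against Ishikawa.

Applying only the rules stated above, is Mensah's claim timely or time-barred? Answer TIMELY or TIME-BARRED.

TIMELY

Because discovery on 2008-04-06 post-dates the 2007-05-22 act, accrual under the later-of rule falls on 2008-04-06.
The untolled deadline — 3 years after 2008-04-06 — is 2011-04-06.
Because the defendant's active military service ran from 2010-04-09 to 2011-01-23, the deadline is extended by 289 days to 2012-01-20.
The other events in the timeline have no effect on the limitation period under the stated rules.
The 2011-12-28 filing precedes the 2012-01-20 deadline; the claim is timely.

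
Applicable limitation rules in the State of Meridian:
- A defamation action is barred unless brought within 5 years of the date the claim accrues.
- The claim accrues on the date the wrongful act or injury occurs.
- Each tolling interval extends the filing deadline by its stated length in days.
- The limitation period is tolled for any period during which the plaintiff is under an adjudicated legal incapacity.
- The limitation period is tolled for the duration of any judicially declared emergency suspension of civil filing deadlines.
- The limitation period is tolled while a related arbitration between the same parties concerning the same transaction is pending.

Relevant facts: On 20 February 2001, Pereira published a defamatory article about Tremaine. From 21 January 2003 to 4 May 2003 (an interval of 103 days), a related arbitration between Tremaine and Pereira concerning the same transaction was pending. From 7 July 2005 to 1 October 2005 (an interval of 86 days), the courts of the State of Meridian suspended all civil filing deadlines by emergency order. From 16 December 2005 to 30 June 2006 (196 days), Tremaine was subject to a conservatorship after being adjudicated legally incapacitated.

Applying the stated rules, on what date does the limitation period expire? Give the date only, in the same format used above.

The claim accrued on 20 February 2001, when the wrongful act occurred.
Adding the 5 years base period to 20 February 2001 gives a deadline of 20 February 2006, before any tolling.
The pending related arbitration from 21 January 2003 to 4 May 2003 tolled the period for 103 days, extending the deadline to 3 June 2006.
Because the emergency suspension of filing deadlines ran from 7 July 2005 to 1 October 2005, the deadline is extended by 86 days to 28 August 2006.
Because the plaintiff's legal incapacity ran from 16 December 2005 to 30 June 2006, the deadline is extended by 196 days to 12 March 2007.

12 March 2007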